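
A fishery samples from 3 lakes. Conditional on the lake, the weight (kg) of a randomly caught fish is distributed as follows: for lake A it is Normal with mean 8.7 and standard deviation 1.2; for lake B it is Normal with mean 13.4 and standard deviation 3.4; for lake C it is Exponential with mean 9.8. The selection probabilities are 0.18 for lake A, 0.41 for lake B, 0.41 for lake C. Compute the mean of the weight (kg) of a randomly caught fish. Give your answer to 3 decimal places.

11.078

Component means — A: 8.7; B: 13.4; C: 9.8.
E[X] = 0.18·8.7 + 0.41·13.4 + 0.41·9.8 = 11.078.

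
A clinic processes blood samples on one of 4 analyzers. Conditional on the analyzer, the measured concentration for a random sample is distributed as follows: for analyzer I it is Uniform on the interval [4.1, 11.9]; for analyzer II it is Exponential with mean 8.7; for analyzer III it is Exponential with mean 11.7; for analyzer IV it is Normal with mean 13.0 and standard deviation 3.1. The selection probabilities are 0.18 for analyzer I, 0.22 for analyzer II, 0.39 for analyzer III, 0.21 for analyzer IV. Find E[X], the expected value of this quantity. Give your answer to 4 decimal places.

Component means — I: 8; II: 8.7; III: 11.7; IV: 13.
E[X] = 0.18·8 + 0.22·8.7 + 0.39·11.7 + 0.21·13 = 10.647.

10.6470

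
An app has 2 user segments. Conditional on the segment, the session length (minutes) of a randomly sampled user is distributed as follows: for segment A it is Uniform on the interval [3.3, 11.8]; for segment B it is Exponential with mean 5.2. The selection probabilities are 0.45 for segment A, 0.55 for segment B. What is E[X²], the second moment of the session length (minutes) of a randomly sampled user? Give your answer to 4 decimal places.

For each component E[X²] = Var + (mean)², giving A: 63.0233; B: 54.08.
Overall E[X²] = 0.45·63.0233 + 0.55·54.08 = 58.1045.

58.1045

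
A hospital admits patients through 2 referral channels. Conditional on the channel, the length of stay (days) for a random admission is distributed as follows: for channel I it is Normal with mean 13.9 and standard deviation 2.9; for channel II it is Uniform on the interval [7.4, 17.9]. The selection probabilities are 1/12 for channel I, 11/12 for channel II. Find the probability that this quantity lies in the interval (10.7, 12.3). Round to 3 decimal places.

0.153

Conditional on each channel, P(10.7 < X < 12.3): I: 0.155652; II: 0.152381.
By total probability, P(10.7 < X < 12.3) = 0.0833333·0.155652 + 0.916667·0.152381 = 0.152654.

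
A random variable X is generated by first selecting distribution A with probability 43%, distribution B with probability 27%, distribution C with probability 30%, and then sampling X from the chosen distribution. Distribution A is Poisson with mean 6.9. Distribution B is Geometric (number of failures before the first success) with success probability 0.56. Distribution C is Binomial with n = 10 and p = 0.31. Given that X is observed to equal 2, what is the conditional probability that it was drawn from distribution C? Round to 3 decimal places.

0.627

Likelihoods P(X=2 | ·): A: 0.0239903; B: 0.108416; C: 0.222192.
Posterior ∝ prior × likelihood. Numerator for C: 0.3·0.222192 = 0.0666576.
Normalizing constant: 0.43·0.0239903 + 0.27·0.108416 + 0.3·0.222192 = 0.106246.
P(C | observation) = 0.0666576 / 0.106246 = 0.627391.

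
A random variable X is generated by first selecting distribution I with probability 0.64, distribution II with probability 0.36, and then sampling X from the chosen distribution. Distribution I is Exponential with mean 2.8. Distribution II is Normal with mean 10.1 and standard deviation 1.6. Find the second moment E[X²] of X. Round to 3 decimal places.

47.680

For each component E[X²] = Var + (mean)², giving I: 15.68; II: 104.57.
Overall E[X²] = 0.64·15.68 + 0.36·104.57 = 47.6804.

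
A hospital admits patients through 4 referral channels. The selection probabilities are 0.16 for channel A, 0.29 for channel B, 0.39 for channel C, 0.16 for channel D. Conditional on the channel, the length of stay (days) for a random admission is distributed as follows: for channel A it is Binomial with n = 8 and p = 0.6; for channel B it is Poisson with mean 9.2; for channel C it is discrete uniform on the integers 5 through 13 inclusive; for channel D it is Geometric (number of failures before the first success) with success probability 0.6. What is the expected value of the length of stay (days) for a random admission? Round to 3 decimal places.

Component means — A: 4.8; B: 9.2; C: 9; D: 0.666667.
E[X] = 0.16·4.8 + 0.29·9.2 + 0.39·9 + 0.16·0.666667 = 7.05267.

7.053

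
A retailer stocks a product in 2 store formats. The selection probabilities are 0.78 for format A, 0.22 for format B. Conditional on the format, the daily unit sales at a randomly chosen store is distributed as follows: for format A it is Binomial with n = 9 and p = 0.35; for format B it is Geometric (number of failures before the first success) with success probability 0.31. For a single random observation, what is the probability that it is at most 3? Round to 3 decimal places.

Conditional on each format, P(X ≤ 3): A: 0.608894; B: 0.773329.
By total probability, P(X ≤ 3) = 0.78·0.608894 + 0.22·0.773329 = 0.64507.

0.645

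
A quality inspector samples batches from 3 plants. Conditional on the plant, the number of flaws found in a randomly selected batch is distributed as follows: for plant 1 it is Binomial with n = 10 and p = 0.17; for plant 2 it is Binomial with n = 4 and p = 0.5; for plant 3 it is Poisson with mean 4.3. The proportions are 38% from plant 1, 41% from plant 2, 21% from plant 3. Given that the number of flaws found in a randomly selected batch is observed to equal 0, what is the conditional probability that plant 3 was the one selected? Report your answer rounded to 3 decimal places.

Likelihoods P(X=0 | ·): 1: 0.15516; 2: 0.0625; 3: 0.0135686.
Posterior ∝ prior × likelihood. Numerator for 3: 0.21·0.0135686 = 0.0028494.
Normalizing constant: 0.38·0.15516 + 0.41·0.0625 + 0.21·0.0135686 = 0.0874354.
P(3 | observation) = 0.0028494 / 0.0874354 = 0.0325886.

0.033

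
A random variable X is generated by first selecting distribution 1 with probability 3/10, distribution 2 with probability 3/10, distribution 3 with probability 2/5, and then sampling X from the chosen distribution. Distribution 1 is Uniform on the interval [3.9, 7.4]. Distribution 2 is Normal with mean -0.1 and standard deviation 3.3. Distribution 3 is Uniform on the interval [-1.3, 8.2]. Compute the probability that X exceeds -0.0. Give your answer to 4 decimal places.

0.7916

Conditional on each component, P(X > -0.0): 1: 1; 2: 0.487913; 3: 0.863158.
By total probability, P(X > -0.0) = 0.3·1 + 0.3·0.487913 + 0.4·0.863158 = 0.791637.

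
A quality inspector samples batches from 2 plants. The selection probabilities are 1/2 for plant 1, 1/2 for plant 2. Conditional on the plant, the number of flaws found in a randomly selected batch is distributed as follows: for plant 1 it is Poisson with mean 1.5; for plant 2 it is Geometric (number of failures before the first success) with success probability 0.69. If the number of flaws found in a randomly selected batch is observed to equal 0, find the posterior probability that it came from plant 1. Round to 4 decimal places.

Likelihoods P(X=0 | ·): 1: 0.22313; 2: 0.69.
Posterior ∝ prior × likelihood. Numerator for 1: 0.5·0.22313 = 0.111565.
Normalizing constant: 0.5·0.22313 + 0.5·0.69 = 0.456565.
P(1 | observation) = 0.111565 / 0.456565 = 0.244357.

0.2444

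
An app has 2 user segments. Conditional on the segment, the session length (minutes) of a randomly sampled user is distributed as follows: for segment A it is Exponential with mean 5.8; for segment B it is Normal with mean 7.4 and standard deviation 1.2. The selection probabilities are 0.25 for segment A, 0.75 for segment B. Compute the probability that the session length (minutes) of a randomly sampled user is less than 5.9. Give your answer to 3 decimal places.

Conditional on each segment, P(X < 5.9): A: 0.638409; B: 0.10565.
By total probability, P(X < 5.9) = 0.25·0.638409 + 0.75·0.10565 = 0.23884.

0.239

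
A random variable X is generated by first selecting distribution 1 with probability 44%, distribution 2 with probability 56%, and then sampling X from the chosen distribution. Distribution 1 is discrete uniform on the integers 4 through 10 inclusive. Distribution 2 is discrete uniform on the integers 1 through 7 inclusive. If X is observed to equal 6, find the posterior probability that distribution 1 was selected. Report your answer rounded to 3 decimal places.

Likelihoods P(X=6 | ·): 1: 0.142857; 2: 0.142857.
Posterior ∝ prior × likelihood. Numerator for 1: 0.44·0.142857 = 0.0628571.
Normalizing constant: 0.44·0.142857 + 0.56·0.142857 = 0.142857.
P(1 | observation) = 0.0628571 / 0.142857 = 0.44.

0.440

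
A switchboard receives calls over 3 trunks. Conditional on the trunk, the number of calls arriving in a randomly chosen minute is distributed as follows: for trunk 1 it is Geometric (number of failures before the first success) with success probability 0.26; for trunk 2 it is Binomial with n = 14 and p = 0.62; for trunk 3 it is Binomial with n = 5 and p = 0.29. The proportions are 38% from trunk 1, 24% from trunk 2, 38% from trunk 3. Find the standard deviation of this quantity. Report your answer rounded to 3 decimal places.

3.674

Per component, 1: μ=2.84615, E[X²]=19.0473; 2: μ=8.68, E[X²]=78.6408; 3: μ=1.45, E[X²]=3.132.
E[X] = 0.38·2.84615 + 0.24·8.68 + 0.38·1.45 = 3.71574.
E[X²] = 0.38·19.0473 + 0.24·78.6408 + 0.38·3.132 = 27.3019.
Var(X) = E[X²] − (E[X])² = 27.3019 − 13.8067 = 13.4952.
SD(X) = √13.4952 = 3.67359.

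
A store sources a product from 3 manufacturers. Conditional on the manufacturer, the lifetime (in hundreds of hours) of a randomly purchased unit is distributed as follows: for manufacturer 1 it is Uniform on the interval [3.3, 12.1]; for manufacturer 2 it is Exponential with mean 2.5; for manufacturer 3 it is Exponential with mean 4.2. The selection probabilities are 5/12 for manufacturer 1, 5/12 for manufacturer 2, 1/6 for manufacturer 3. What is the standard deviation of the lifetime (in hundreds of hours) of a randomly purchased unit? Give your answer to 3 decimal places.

3.739

Per component, 1: μ=7.7, E[X²]=65.7433; 2: μ=2.5, E[X²]=12.5; 3: μ=4.2, E[X²]=35.28.
E[X] = 0.416667·7.7 + 0.416667·2.5 + 0.166667·4.2 = 4.95.
E[X²] = 0.416667·65.7433 + 0.416667·12.5 + 0.166667·35.28 = 38.4814.
Var(X) = E[X²] − (E[X])² = 38.4814 − 24.5025 = 13.9789.
SD(X) = √13.9789 = 3.73884.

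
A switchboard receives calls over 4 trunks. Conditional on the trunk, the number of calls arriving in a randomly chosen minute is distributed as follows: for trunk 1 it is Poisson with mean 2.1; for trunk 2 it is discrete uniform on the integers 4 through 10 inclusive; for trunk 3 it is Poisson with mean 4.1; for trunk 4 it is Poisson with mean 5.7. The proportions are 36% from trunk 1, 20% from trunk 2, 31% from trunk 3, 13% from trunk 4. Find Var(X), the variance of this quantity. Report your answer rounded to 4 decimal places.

Per component, 1: μ=2.1, E[X²]=6.51; 2: μ=7, E[X²]=53; 3: μ=4.1, E[X²]=20.91; 4: μ=5.7, E[X²]=38.19.
E[X] = 0.36·2.1 + 0.2·7 + 0.31·4.1 + 0.13·5.7 = 4.168.
E[X²] = 0.36·6.51 + 0.2·53 + 0.31·20.91 + 0.13·38.19 = 24.3904.
Var(X) = E[X²] − (E[X])² = 24.3904 − 17.3722 = 7.01818.

7.0182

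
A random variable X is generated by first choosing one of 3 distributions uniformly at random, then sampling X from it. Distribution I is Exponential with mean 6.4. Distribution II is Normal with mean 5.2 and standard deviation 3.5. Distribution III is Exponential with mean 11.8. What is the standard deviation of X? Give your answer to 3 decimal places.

8.508

Per component, I: μ=6.4, E[X²]=81.92; II: μ=5.2, E[X²]=39.29; III: μ=11.8, E[X²]=278.48.
E[X] = 0.333333·6.4 + 0.333333·5.2 + 0.333333·11.8 = 7.8.
E[X²] = 0.333333·81.92 + 0.333333·39.29 + 0.333333·278.48 = 133.23.
Var(X) = E[X²] − (E[X])² = 133.23 − 60.84 = 72.39.
SD(X) = √72.39 = 8.50823.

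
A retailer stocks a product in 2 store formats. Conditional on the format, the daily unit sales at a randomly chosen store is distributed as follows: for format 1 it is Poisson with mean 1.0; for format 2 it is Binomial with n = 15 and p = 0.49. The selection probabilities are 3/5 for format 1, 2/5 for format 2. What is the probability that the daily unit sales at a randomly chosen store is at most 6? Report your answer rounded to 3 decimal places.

0.733

Conditional on each format, P(X ≤ 6): 1: 0.999917; 2: 0.331644.
By total probability, P(X ≤ 6) = 0.6·0.999917 + 0.4·0.331644 = 0.732607.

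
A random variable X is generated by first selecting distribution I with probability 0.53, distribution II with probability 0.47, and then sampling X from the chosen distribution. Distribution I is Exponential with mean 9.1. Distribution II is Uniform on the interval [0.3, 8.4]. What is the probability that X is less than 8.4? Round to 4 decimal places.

0.7894

Conditional on each component, P(X < 8.4): I: 0.602705; II: 1.
By total probability, P(X < 8.4) = 0.53·0.602705 + 0.47·1 = 0.789434.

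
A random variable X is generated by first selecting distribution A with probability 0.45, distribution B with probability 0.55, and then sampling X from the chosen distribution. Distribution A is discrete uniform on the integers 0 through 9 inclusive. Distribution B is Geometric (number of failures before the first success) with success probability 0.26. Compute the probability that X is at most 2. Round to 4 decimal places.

0.4621

Conditional on each component, P(X ≤ 2): A: 0.3; B: 0.594776.
By total probability, P(X ≤ 2) = 0.45·0.3 + 0.55·0.594776 = 0.462127.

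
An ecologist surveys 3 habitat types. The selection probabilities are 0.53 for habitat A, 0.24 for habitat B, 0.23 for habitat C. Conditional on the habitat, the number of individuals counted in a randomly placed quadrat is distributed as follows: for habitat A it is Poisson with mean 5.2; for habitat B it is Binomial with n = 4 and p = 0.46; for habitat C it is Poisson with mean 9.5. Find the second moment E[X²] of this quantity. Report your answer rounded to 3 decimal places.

For each component E[X²] = Var + (mean)², giving A: 32.24; B: 4.3792; C: 99.75.
Overall E[X²] = 0.53·32.24 + 0.24·4.3792 + 0.23·99.75 = 41.0807.

41.081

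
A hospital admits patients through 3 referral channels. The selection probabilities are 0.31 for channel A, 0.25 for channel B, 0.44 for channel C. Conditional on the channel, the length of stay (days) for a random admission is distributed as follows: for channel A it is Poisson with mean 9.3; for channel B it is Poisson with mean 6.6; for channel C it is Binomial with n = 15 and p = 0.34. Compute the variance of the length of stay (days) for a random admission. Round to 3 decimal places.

Per component, A: μ=9.3, E[X²]=95.79; B: μ=6.6, E[X²]=50.16; C: μ=5.1, E[X²]=29.376.
E[X] = 0.31·9.3 + 0.25·6.6 + 0.44·5.1 = 6.777.
E[X²] = 0.31·95.79 + 0.25·50.16 + 0.44·29.376 = 55.1603.
Var(X) = E[X²] − (E[X])² = 55.1603 − 45.9277 = 9.23261.

9.233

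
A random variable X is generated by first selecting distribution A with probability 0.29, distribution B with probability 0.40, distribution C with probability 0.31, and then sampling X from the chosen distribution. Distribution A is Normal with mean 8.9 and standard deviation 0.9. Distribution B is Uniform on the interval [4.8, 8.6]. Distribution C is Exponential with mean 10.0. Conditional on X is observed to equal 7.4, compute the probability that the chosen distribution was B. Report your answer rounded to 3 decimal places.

Likelihoods f(7.4 | ·): A: 0.11053; B: 0.263158; C: 0.0477114.
Posterior ∝ prior × likelihood. Numerator for B: 0.4·0.263158 = 0.105263.
Normalizing constant: 0.29·0.11053 + 0.4·0.263158 + 0.31·0.0477114 = 0.152107.
P(B | observation) = 0.105263 / 0.152107 = 0.692032.

0.692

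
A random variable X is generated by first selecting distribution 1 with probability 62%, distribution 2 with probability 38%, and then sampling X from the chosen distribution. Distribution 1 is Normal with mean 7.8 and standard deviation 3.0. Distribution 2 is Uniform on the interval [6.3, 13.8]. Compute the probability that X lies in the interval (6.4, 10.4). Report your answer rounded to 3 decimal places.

Conditional on each component, P(6.4 < X < 10.4): 1: 0.486568; 2: 0.533333.
By total probability, P(6.4 < X < 10.4) = 0.62·0.486568 + 0.38·0.533333 = 0.504339.

0.504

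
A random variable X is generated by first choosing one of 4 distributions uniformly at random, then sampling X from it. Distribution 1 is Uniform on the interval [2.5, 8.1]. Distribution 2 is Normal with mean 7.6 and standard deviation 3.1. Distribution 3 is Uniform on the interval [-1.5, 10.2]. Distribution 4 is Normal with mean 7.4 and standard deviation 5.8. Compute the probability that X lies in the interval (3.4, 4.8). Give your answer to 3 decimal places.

0.137

Conditional on each component, P(3.4 < X < 4.8): 1: 0.25; 2: 0.0954686; 3: 0.119658; 4: 0.0817715.
By total probability, P(3.4 < X < 4.8) = 0.25·0.25 + 0.25·0.0954686 + 0.25·0.119658 + 0.25·0.0817715 = 0.136725.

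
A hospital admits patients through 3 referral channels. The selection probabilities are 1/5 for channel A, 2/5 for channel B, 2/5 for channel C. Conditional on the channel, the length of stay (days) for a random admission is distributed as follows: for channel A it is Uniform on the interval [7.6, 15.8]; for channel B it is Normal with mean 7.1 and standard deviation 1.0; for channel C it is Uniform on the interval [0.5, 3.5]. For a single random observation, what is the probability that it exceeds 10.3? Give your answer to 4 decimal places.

0.1344

Conditional on each channel, P(X > 10.3): A: 0.670732; B: 0.000687138; C: 0.
By total probability, P(X > 10.3) = 0.2·0.670732 + 0.4·0.000687138 + 0.4·0 = 0.134421.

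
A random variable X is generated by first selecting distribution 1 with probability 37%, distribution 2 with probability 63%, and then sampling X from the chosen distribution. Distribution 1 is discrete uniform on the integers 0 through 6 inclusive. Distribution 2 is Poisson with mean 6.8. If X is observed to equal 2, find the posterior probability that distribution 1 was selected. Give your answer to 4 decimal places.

Likelihoods P(X=2 | ·): 1: 0.142857; 2: 0.0257505.
Posterior ∝ prior × likelihood. Numerator for 1: 0.37·0.142857 = 0.0528571.
Normalizing constant: 0.37·0.142857 + 0.63·0.0257505 = 0.0690799.
P(1 | observation) = 0.0528571 / 0.0690799 = 0.765159.

0.7652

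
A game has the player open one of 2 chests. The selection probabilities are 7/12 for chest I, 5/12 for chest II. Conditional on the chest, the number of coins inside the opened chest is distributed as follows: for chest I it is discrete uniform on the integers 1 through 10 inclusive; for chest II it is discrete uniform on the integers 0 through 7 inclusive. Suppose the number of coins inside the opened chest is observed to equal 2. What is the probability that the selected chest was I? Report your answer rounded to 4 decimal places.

0.5283

Likelihoods P(X=2 | ·): I: 0.1; II: 0.125.
Posterior ∝ prior × likelihood. Numerator for I: 0.583333·0.1 = 0.0583333.
Normalizing constant: 0.583333·0.1 + 0.416667·0.125 = 0.110417.
P(I | observation) = 0.0583333 / 0.110417 = 0.528302.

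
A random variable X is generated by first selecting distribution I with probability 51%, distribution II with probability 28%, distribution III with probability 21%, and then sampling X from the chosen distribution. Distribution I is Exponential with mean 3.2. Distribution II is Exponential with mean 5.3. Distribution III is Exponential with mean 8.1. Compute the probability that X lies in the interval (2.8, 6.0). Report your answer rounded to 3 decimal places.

Conditional on each component, P(2.8 < X < 6.0): I: 0.263507; II: 0.267242; III: 0.230979.
By total probability, P(2.8 < X < 6.0) = 0.51·0.263507 + 0.28·0.267242 + 0.21·0.230979 = 0.257722.

0.258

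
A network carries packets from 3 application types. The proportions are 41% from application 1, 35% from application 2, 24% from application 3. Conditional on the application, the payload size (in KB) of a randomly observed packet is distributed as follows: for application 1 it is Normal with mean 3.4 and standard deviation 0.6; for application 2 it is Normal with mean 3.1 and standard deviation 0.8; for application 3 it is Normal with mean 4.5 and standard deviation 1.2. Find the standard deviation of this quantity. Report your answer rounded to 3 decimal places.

Per component, 1: μ=3.4, E[X²]=11.92; 2: μ=3.1, E[X²]=10.25; 3: μ=4.5, E[X²]=21.69.
E[X] = 0.41·3.4 + 0.35·3.1 + 0.24·4.5 = 3.559.
E[X²] = 0.41·11.92 + 0.35·10.25 + 0.24·21.69 = 13.6803.
Var(X) = E[X²] − (E[X])² = 13.6803 − 12.6665 = 1.01382.
SD(X) = √1.01382 = 1.00689.

1.007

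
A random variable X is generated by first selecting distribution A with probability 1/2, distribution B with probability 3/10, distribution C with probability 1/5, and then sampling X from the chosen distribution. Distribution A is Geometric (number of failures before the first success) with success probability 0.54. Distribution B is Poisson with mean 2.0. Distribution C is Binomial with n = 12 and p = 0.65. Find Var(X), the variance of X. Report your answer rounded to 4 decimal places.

Per component, A: μ=0.851852, E[X²]=2.30316; B: μ=2, E[X²]=6; C: μ=7.8, E[X²]=63.57.
E[X] = 0.5·0.851852 + 0.3·2 + 0.2·7.8 = 2.58593.
E[X²] = 0.5·2.30316 + 0.3·6 + 0.2·63.57 = 15.6656.
Var(X) = E[X²] − (E[X])² = 15.6656 − 6.68701 = 8.97856.

8.9786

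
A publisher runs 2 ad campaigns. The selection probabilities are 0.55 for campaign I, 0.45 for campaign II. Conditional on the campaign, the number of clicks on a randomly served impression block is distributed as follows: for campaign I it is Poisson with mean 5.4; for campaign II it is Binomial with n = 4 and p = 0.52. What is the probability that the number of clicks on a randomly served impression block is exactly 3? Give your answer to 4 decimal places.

0.1867

Conditional on each campaign, P(X = 3): I: 0.118533; II: 0.269967.
By total probability, P(X = 3) = 0.55·0.118533 + 0.45·0.269967 = 0.186679.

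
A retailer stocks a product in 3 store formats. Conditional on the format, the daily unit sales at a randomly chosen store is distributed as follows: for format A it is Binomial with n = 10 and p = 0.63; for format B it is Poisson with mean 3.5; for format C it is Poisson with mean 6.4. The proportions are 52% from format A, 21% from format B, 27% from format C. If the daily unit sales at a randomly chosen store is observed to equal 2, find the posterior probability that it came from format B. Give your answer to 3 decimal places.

0.757

Likelihoods P(X=2 | ·): A: 0.00627346; B: 0.184959; C: 0.0340287.
Posterior ∝ prior × likelihood. Numerator for B: 0.21·0.184959 = 0.0388414.
Normalizing constant: 0.52·0.00627346 + 0.21·0.184959 + 0.27·0.0340287 = 0.0512913.
P(B | observation) = 0.0388414 / 0.0512913 = 0.75727.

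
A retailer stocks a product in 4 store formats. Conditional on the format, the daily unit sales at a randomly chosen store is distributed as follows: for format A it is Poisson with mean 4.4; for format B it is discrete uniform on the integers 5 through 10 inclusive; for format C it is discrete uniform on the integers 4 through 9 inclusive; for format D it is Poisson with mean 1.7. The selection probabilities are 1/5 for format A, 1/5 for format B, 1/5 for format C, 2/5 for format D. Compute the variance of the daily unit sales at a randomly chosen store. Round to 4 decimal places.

Per component, A: μ=4.4, E[X²]=23.76; B: μ=7.5, E[X²]=59.1667; C: μ=6.5, E[X²]=45.1667; D: μ=1.7, E[X²]=4.59.
E[X] = 0.2·4.4 + 0.2·7.5 + 0.2·6.5 + 0.4·1.7 = 4.36.
E[X²] = 0.2·23.76 + 0.2·59.1667 + 0.2·45.1667 + 0.4·4.59 = 27.4547.
Var(X) = E[X²] − (E[X])² = 27.4547 − 19.0096 = 8.44507.

8.4451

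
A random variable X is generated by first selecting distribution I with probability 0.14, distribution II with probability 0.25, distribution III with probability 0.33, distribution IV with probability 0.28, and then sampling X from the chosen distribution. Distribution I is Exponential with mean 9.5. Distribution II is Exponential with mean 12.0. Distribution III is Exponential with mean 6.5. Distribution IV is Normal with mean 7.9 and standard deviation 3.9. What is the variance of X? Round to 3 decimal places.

Per component, I: μ=9.5, E[X²]=180.5; II: μ=12, E[X²]=288; III: μ=6.5, E[X²]=84.5; IV: μ=7.9, E[X²]=77.62.
E[X] = 0.14·9.5 + 0.25·12 + 0.33·6.5 + 0.28·7.9 = 8.687.
E[X²] = 0.14·180.5 + 0.25·288 + 0.33·84.5 + 0.28·77.62 = 146.889.
Var(X) = E[X²] − (E[X])² = 146.889 − 75.464 = 71.4246.

71.425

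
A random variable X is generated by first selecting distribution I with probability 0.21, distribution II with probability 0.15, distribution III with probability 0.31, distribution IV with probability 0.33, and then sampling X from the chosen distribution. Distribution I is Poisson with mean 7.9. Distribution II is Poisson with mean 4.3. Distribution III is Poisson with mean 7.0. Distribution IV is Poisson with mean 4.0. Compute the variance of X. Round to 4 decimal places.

Per component, I: μ=7.9, E[X²]=70.31; II: μ=4.3, E[X²]=22.79; III: μ=7, E[X²]=56; IV: μ=4, E[X²]=20.
E[X] = 0.21·7.9 + 0.15·4.3 + 0.31·7 + 0.33·4 = 5.794.
E[X²] = 0.21·70.31 + 0.15·22.79 + 0.31·56 + 0.33·20 = 42.1436.
Var(X) = E[X²] − (E[X])² = 42.1436 − 33.5704 = 8.57316.

8.5732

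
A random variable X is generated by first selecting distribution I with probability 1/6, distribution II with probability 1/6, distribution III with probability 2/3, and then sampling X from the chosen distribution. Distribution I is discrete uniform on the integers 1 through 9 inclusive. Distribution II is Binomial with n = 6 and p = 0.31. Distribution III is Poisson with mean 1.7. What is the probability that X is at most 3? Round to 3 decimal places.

0.814

Conditional on each component, P(X ≤ 3): I: 0.333333; II: 0.921307; III: 0.906811.
By total probability, P(X ≤ 3) = 0.166667·0.333333 + 0.166667·0.921307 + 0.666667·0.906811 = 0.813647.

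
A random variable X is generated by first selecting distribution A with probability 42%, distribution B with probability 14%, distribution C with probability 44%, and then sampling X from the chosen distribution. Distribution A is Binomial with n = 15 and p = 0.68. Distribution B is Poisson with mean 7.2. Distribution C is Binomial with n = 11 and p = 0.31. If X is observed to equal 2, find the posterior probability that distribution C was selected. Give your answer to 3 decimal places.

Likelihoods P(X=2 | ·): A: 1.79125e-05; B: 0.0193515; C: 0.187382.
Posterior ∝ prior × likelihood. Numerator for C: 0.44·0.187382 = 0.0824481.
Normalizing constant: 0.42·1.79125e-05 + 0.14·0.0193515 + 0.44·0.187382 = 0.0851648.
P(C | observation) = 0.0824481 / 0.0851648 = 0.9681.

0.968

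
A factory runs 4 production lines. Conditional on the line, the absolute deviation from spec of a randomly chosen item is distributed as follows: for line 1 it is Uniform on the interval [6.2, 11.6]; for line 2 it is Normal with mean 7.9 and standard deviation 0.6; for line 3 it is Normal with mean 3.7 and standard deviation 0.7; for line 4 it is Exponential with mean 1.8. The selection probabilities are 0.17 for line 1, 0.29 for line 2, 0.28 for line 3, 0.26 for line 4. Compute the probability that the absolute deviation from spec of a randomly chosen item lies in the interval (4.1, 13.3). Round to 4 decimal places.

0.5660

Conditional on each line, P(4.1 < X < 13.3): 1: 1; 2: 1; 3: 0.283855; 4: 0.101894.
By total probability, P(4.1 < X < 13.3) = 0.17·1 + 0.29·1 + 0.28·0.283855 + 0.26·0.101894 = 0.565972.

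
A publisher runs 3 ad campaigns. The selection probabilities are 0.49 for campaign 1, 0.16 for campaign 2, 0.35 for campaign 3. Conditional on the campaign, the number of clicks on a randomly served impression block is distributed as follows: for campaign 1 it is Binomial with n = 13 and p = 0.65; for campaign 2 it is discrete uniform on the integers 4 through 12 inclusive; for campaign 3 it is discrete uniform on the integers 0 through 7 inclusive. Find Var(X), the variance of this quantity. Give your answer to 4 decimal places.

Per component, 1: μ=8.45, E[X²]=74.36; 2: μ=8, E[X²]=70.6667; 3: μ=3.5, E[X²]=17.5.
E[X] = 0.49·8.45 + 0.16·8 + 0.35·3.5 = 6.6455.
E[X²] = 0.49·74.36 + 0.16·70.6667 + 0.35·17.5 = 53.8681.
Var(X) = E[X²] − (E[X])² = 53.8681 − 44.1627 = 9.7054.

9.7054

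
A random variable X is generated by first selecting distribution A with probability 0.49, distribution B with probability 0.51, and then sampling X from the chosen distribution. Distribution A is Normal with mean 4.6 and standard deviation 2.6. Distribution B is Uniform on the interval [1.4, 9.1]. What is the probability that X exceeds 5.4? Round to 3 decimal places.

0.431

Conditional on each component, P(X > 5.4): A: 0.379158; B: 0.480519.
By total probability, P(X > 5.4) = 0.49·0.379158 + 0.51·0.480519 = 0.430852.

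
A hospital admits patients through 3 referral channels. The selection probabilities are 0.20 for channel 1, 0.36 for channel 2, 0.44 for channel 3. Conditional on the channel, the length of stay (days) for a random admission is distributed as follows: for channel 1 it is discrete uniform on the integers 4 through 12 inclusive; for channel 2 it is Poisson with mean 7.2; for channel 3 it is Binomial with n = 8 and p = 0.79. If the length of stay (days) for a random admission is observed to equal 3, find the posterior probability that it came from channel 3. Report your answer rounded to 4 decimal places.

Likelihoods P(X=3 | ·): 1: 0; 2: 0.0464436; 3: 0.0112763.
Posterior ∝ prior × likelihood. Numerator for 3: 0.44·0.0112763 = 0.00496156.
Normalizing constant: 0.2·0 + 0.36·0.0464436 + 0.44·0.0112763 = 0.0216813.
P(3 | observation) = 0.00496156 / 0.0216813 = 0.228841.

0.2288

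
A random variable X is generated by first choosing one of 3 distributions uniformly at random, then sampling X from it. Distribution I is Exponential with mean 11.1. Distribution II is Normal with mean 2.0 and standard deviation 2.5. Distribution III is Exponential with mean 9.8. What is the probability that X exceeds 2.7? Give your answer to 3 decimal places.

Conditional on each component, P(X > 2.7): I: 0.784081; II: 0.389739; III: 0.759185.
By total probability, P(X > 2.7) = 0.333333·0.784081 + 0.333333·0.389739 + 0.333333·0.759185 = 0.644335.

0.644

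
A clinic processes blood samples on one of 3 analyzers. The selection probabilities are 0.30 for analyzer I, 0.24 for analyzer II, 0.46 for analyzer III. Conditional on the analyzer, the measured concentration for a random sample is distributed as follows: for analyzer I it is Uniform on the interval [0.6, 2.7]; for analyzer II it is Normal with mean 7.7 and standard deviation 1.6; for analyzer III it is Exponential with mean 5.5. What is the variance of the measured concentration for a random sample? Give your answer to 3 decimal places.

19.855

Per component, I: μ=1.65, E[X²]=3.09; II: μ=7.7, E[X²]=61.85; III: μ=5.5, E[X²]=60.5.
E[X] = 0.3·1.65 + 0.24·7.7 + 0.46·5.5 = 4.873.
E[X²] = 0.3·3.09 + 0.24·61.85 + 0.46·60.5 = 43.601.
Var(X) = E[X²] − (E[X])² = 43.601 − 23.7461 = 19.8549.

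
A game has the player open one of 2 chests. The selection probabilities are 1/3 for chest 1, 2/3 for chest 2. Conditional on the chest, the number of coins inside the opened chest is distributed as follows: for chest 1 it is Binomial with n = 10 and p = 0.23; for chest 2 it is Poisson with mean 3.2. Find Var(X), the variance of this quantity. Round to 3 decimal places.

2.904

Per component, 1: μ=2.3, E[X²]=7.061; 2: μ=3.2, E[X²]=13.44.
E[X] = 0.333333·2.3 + 0.666667·3.2 = 2.9.
E[X²] = 0.333333·7.061 + 0.666667·13.44 = 11.3137.
Var(X) = E[X²] − (E[X])² = 11.3137 − 8.41 = 2.90367.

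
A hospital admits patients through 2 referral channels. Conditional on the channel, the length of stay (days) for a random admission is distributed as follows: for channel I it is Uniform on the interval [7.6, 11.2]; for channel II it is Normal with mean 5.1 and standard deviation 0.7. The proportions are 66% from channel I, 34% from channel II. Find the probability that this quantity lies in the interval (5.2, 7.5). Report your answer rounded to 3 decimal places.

0.151

Conditional on each channel, P(5.2 < X < 7.5): I: 0; II: 0.442898.
By total probability, P(5.2 < X < 7.5) = 0.66·0 + 0.34·0.442898 = 0.150585.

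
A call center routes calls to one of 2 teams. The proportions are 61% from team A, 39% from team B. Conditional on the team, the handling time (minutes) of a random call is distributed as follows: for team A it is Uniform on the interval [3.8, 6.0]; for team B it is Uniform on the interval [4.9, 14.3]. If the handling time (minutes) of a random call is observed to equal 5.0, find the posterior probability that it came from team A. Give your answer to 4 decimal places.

0.8698

Likelihoods f(5.0 | ·): A: 0.454545; B: 0.106383.
Posterior ∝ prior × likelihood. Numerator for A: 0.61·0.454545 = 0.277273.
Normalizing constant: 0.61·0.454545 + 0.39·0.106383 = 0.318762.
P(A | observation) = 0.277273 / 0.318762 = 0.869842.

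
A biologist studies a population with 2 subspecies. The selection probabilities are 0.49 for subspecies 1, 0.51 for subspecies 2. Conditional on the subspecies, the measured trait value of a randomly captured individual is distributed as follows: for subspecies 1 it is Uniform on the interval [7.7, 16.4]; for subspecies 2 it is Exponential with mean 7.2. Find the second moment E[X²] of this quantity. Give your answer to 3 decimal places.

127.117

For each component E[X²] = Var + (mean)², giving 1: 151.51; 2: 103.68.
Overall E[X²] = 0.49·151.51 + 0.51·103.68 = 127.117.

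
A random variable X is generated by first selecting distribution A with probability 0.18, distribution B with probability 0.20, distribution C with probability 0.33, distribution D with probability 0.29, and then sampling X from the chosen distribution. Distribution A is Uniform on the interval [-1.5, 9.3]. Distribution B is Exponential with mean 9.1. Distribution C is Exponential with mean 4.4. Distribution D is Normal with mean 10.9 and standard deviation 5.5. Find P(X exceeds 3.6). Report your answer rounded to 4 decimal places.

0.6385

Conditional on each component, P(X > 3.6): A: 0.527778; B: 0.673273; C: 0.441233; D: 0.907791.
By total probability, P(X > 3.6) = 0.18·0.527778 + 0.2·0.673273 + 0.33·0.441233 + 0.29·0.907791 = 0.638521.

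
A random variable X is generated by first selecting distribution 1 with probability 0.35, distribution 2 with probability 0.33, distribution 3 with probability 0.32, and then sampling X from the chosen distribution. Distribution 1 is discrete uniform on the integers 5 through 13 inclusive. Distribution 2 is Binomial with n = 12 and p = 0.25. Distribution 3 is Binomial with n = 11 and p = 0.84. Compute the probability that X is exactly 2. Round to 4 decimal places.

0.0767

Conditional on each component, P(X = 2): 1: 0; 2: 0.232293; 3: 2.66687e-06.
By total probability, P(X = 2) = 0.35·0 + 0.33·0.232293 + 0.32·2.66687e-06 = 0.0766576.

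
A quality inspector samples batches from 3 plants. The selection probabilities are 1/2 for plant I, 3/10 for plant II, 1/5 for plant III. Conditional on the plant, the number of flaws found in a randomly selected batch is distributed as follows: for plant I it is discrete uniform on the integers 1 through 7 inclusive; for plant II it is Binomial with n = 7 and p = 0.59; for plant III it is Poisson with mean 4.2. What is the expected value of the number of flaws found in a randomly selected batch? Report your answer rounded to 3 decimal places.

4.079

Component means — I: 4; II: 4.13; III: 4.2.
E[X] = 0.5·4 + 0.3·4.13 + 0.2·4.2 = 4.079.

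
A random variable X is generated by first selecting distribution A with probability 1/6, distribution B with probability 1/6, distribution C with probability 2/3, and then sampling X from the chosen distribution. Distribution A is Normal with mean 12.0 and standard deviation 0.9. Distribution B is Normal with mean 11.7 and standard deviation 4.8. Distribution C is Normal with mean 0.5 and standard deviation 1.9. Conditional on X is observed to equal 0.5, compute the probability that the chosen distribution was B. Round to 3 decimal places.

0.006

Likelihoods f(0.5 | ·): A: 1.55844e-36; B: 0.00546289; C: 0.20997.
Posterior ∝ prior × likelihood. Numerator for B: 0.166667·0.00546289 = 0.000910482.
Normalizing constant: 0.166667·1.55844e-36 + 0.166667·0.00546289 + 0.666667·0.20997 = 0.14089.
P(B | observation) = 0.000910482 / 0.14089 = 0.00646235.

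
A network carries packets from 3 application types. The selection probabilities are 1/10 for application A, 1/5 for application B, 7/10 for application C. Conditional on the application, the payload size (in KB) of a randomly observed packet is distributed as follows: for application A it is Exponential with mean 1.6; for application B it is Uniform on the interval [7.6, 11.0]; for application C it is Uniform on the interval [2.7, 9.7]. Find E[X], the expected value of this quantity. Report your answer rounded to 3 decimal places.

6.360

Component means — A: 1.6; B: 9.3; C: 6.2.
E[X] = 0.1·1.6 + 0.2·9.3 + 0.7·6.2 = 6.36.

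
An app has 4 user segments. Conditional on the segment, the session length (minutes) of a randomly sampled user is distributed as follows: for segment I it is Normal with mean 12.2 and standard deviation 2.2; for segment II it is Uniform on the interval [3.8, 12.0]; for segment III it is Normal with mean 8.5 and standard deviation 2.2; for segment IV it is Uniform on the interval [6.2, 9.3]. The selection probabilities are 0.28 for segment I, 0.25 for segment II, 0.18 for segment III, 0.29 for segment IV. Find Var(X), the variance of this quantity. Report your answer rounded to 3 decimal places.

Per component, I: μ=12.2, E[X²]=153.68; II: μ=7.9, E[X²]=68.0133; III: μ=8.5, E[X²]=77.09; IV: μ=7.75, E[X²]=60.8633.
E[X] = 0.28·12.2 + 0.25·7.9 + 0.18·8.5 + 0.29·7.75 = 9.1685.
E[X²] = 0.28·153.68 + 0.25·68.0133 + 0.18·77.09 + 0.29·60.8633 = 91.5603.
Var(X) = E[X²] − (E[X])² = 91.5603 − 84.0614 = 7.49891.

7.499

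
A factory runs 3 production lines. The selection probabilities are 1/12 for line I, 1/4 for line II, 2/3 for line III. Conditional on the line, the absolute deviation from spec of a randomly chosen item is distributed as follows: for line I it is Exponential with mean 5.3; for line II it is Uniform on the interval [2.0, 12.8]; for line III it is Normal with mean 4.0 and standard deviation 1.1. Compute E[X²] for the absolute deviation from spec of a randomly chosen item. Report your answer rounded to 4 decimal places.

32.2750

For each component E[X²] = Var + (mean)², giving I: 56.18; II: 64.48; III: 17.21.
Overall E[X²] = 0.0833333·56.18 + 0.25·64.48 + 0.666667·17.21 = 32.275.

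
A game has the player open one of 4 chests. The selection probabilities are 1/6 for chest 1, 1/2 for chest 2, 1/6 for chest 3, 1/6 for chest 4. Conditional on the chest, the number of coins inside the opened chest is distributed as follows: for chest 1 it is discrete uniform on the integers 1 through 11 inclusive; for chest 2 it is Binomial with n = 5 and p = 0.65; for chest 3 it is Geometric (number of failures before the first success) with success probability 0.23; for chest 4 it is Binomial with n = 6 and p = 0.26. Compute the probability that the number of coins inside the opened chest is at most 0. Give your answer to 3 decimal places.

0.068

Conditional on each chest, P(X ≤ 0): 1: 0; 2: 0.00525219; 3: 0.23; 4: 0.164206.
By total probability, P(X ≤ 0) = 0.166667·0 + 0.5·0.00525219 + 0.166667·0.23 + 0.166667·0.164206 = 0.0683272.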